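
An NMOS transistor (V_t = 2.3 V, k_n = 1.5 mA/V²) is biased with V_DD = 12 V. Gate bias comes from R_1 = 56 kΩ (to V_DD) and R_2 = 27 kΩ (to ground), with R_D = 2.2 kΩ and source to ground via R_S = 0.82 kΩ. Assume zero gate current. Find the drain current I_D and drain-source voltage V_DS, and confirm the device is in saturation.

I_D ≈ 0.74 mA, V_DS ≈ 9.8 V

V_G = V_DD·R_2/(R_1+R_2) = 12×27/83 = 3.9 V.
Assume saturation: I_D = (k_n/2)(V_GS − V_t)² with V_GS = V_G − I_D·R_S = 3.9 − 0.82·I_D.
Substituting gives 0.504·I_D² − 2.97·I_D + 1.93 = 0, with roots I_D = 0.742 or 5.15 mA.
The root I_D = 5.15 mA gives V_GS = -0.321 V ≤ V_t, so take I_D = 0.742 mA.
Then V_GS = 3.29 V and V_DS = V_DD − I_D(R_D+R_S) = 12 − 0.742×3.02 = 9.76 V.
Saturation requires V_DS ≥ V_GS − V_t = 0.995 V; 9.76 ≥ 0.995 ✓.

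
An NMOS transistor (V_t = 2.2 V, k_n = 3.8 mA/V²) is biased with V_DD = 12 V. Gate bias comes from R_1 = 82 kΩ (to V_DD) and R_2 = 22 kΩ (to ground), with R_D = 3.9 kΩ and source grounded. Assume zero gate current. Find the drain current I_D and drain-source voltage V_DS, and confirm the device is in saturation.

V_G = V_DD·R_2/(R_1+R_2) = 12×22/104 = 2.54 V. With the source grounded, V_GS = V_G = 2.54 V.
Assume saturation: I_D = (k_n/2)(V_GS − V_t)² = (3.8/2)×(2.54 − 2.2)² = 1.9×0.338² = 0.218 mA.
V_DS = V_DD − I_D·R_D = 12 − 0.218×3.9 = 11.2 V.
Saturation requires V_DS ≥ V_GS − V_t = 0.338 V; 11.2 ≥ 0.338 ✓.

I_D ≈ 0.22 mA, V_DS ≈ 11 V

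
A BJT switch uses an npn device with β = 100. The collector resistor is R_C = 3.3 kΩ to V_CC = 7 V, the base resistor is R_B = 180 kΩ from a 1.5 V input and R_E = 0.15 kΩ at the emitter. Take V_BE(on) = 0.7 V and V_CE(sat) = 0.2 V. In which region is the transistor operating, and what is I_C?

Assume active. Base-emitter loop: I_B = (V_BB − V_BE)/(R_B + (β+1)R_E) = (1.5 − 0.7)/(180 + 101×0.15) = 0.0041 mA.
I_C = β·I_B = 100×0.0041 = 0.41 mA.
V_CE = V_CC − I_C·R_C − I_E·R_E = 7 − 0.41×3.3 − 0.414×0.15 = 5.59 V > V_CE(sat), so the active-region assumption holds.

active; I_C ≈ 0.41 mA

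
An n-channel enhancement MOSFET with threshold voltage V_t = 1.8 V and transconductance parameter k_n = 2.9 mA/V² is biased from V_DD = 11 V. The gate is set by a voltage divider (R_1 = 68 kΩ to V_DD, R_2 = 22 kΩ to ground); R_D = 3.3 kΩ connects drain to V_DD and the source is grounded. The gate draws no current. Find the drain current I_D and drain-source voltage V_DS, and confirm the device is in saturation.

V_G = V_DD·R_2/(R_1+R_2) = 11×22/90 = 2.69 V. With the source grounded, V_GS = V_G = 2.69 V.
Assume saturation: I_D = (k_n/2)(V_GS − V_t)² = (2.9/2)×(2.69 − 1.8)² = 1.45×0.889² = 1.15 mA.
V_DS = V_DD − I_D·R_D = 11 − 1.15×3.3 = 7.22 V.
Saturation requires V_DS ≥ V_GS − V_t = 0.889 V; 7.22 ≥ 0.889 ✓.

I_D ≈ 1.1 mA, V_DS ≈ 7.2 V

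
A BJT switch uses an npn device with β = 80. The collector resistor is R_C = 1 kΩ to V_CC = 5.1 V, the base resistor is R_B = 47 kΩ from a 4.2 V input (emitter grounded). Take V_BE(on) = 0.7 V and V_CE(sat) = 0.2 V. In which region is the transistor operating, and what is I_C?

Assume active: I_B = (4.2 − 0.7)/47 = 0.0745 mA, giving I_C = β·I_B = 5.96 mA.
But then V_CE = 5.1 − 5.96×1 = -0.857 V < V_CE(sat) = 0.2 V — impossible in the active region.
So the transistor is saturated. With V_CE = 0.2 V, I_C = (V_CC − 0.2)/R_C = 4.9/1 = 4.9 mA.
Check: β·I_B = 5.96 mA > I_C = 4.9 mA, confirming saturation.

saturation; I_C ≈ 4.9 mA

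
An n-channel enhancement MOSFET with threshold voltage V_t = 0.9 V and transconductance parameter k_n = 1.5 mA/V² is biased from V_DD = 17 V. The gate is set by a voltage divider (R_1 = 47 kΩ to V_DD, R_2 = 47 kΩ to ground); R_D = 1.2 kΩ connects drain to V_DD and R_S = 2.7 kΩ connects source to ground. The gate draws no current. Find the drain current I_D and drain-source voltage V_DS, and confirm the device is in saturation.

I_D ≈ 2.2 mA, V_DS ≈ 8.5 V

V_G = V_DD·R_2/(R_1+R_2) = 17×47/94 = 8.5 V.
Assume saturation: I_D = (k_n/2)(V_GS − V_t)² with V_GS = V_G − I_D·R_S = 8.5 − 2.7·I_D.
Substituting gives 5.47·I_D² − 31.8·I_D + 43.3 = 0, with roots I_D = 2.18 or 3.63 mA.
The root I_D = 3.63 mA gives V_GS = -1.3 V ≤ V_t, so take I_D = 2.18 mA.
Then V_GS = 2.61 V and V_DS = V_DD − I_D(R_D+R_S) = 17 − 2.18×3.9 = 8.49 V.
Saturation requires V_DS ≥ V_GS − V_t = 1.71 V; 8.49 ≥ 1.71 ✓.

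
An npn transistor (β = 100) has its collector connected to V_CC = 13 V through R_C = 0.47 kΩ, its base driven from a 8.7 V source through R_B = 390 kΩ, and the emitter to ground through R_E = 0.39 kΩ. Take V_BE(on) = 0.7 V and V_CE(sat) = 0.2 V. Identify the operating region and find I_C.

Assume active. Base-emitter loop: I_B = (V_BB − V_BE)/(R_B + (β+1)R_E) = (8.7 − 0.7)/(390 + 101×0.39) = 0.0186 mA.
I_C = β·I_B = 100×0.0186 = 1.86 mA.
V_CE = V_CC − I_C·R_C − I_E·R_E = 13 − 1.86×0.47 − 1.88×0.39 = 11.4 V > V_CE(sat), so the active-region assumption holds.

active; I_C ≈ 1.9 mA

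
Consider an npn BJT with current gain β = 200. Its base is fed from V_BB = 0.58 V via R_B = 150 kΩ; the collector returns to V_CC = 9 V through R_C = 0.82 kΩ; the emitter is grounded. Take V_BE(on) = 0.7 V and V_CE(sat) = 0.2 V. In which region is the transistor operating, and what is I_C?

cutoff; I_C ≈ 0

V_BB = 0.58 V ≤ V_BE(on) = 0.7 V, so the base-emitter junction is not forward biased.
The transistor is in cutoff: I_B = I_C = 0.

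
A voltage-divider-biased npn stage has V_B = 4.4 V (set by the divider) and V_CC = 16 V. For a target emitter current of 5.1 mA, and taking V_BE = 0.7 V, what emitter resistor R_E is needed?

V_E = V_B − V_BE = 4.4 − 0.7 = 3.7 V.
R_E = V_E / I_E = 3.7 / 5.1 = 0.725 kΩ.

R_E ≈ 0.73 kΩ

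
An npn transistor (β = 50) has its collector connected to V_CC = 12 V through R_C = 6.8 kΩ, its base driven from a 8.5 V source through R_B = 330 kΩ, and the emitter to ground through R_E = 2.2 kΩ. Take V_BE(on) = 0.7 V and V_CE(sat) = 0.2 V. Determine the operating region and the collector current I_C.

active; I_C ≈ 0.88 mA

Assume active. Base-emitter loop: I_B = (V_BB − V_BE)/(R_B + (β+1)R_E) = (8.5 − 0.7)/(330 + 51×2.2) = 0.0176 mA.
I_C = β·I_B = 50×0.0176 = 0.882 mA.
V_CE = V_CC − I_C·R_C − I_E·R_E = 12 − 0.882×6.8 − 0.9×2.2 = 4.02 V > V_CE(sat), so the active-region assumption holds.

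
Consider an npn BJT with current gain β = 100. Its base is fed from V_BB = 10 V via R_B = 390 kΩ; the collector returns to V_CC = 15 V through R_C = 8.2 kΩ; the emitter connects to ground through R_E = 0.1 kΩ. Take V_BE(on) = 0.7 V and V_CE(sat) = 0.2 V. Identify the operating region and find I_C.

Assume active: I_B = (10 − 0.7)/(390 + 101×0.1) = 0.0232 mA, I_C = β·I_B = 2.32 mA.
Then V_CE = 15 − 2.32×8.2 − 2.35×0.1 = -4.3 V < 0.2 V — the active assumption fails.
Re-solve with V_CE = 0.2 V. KCL at the emitter: V_E/R_E = (V_BB−0.7−V_E)/R_B + (V_CC−0.2−V_E)/R_C, giving V_E = 0.181 V.
I_C = (V_CC − 0.2 − V_E)/R_C = (14.8 − 0.181)/8.2 = 1.78 mA.
Check: I_B = (9.3 − 0.181)/390 = 0.0234 mA, and β·I_B = 2.34 mA > I_C, confirming saturation.

saturation; I_C ≈ 1.8 mA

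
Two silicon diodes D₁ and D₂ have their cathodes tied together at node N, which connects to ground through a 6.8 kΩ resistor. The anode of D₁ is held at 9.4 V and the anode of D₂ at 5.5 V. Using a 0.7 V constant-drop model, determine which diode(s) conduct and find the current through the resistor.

Assume both conduct. Then node N would need to be at both 9.4−0.7 = 8.7 V and 5.5−0.7 = 4.8 V, which is impossible.
Assume only D₁ conducts: V_N = 9.4 − 0.7 = 8.7 V, so I_R = 8.7/6.8 = 1.28 mA.
Check D₂: its anode-to-cathode voltage is 5.5 − 8.7 = -3.2 V < 0.7 V, so it is off. The assumption is consistent.

Only D₁ conducts; I_R ≈ 1.3 mA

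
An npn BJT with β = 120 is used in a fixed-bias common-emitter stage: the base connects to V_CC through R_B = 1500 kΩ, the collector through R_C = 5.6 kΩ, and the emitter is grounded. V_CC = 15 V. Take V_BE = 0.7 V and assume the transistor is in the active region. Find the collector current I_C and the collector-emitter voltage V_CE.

Base loop: V_CC = I_B·R_B + V_BE, so I_B = (15 − 0.7)/1500 kΩ = 0.00953 mA.
In the active region I_C = β·I_B = 120 × 0.00953 = 1.14 mA.
Collector loop: V_CE = V_CC − I_C·R_C = 15 − 1.14×5.6 = 8.59 V.
Since V_CE = 8.59 V > V_CE(sat) ≈ 0.2 V, the transistor is in the active region as assumed.

I_C ≈ 1.1 mA, V_CE ≈ 8.6 V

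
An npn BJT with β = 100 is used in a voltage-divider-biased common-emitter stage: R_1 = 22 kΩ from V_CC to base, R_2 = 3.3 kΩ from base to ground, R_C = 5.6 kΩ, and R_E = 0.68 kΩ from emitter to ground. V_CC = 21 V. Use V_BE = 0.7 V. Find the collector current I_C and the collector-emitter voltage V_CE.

Thevenize the base divider: V_Th = V_CC·R_2/(R_1+R_2) = 21×3.3/25.3 = 2.74 V, R_Th = R_1‖R_2 = 2.87 kΩ.
Base-emitter loop: V_Th = I_B·R_Th + V_BE + (β+1)I_B·R_E, so I_B = (2.74 − 0.7) / (2.87 + 101×0.68) = 0.0285 mA.
I_C = β·I_B = 100×0.0285 = 2.85 mA, and I_E = (β+1)I_B = 2.88 mA.
V_CE = V_CC − I_C·R_C − I_E·R_E = 21 − 2.85×5.6 − 2.88×0.68 = 3.08 V.
V_CE = 3.08 V > 0.2 V confirms active-region operation.

I_C ≈ 2.8 mA, V_CE ≈ 3.1 V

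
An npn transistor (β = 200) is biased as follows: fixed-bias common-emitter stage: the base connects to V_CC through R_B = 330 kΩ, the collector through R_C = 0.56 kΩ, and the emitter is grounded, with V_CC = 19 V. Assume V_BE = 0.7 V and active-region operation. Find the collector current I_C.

I_C ≈ 11 mA

Base loop: V_CC = I_B·R_B + V_BE, so I_B = (19 − 0.7)/330 kΩ = 0.0555 mA.
In the active region I_C = β·I_B = 200 × 0.0555 = 11.1 mA.
Collector loop: V_CE = V_CC − I_C·R_C = 19 − 11.1×0.56 = 12.8 V.
Since V_CE = 12.8 V > V_CE(sat) ≈ 0.2 V, the transistor is in the active region as assumed.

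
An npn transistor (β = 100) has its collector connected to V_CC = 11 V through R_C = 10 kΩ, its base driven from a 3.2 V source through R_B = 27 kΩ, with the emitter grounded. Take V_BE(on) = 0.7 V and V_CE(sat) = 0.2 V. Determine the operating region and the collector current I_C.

Assume active: I_B = (3.2 − 0.7)/27 = 0.0926 mA, giving I_C = β·I_B = 9.26 mA.
But then V_CE = 11 − 9.26×10 = -81.6 V < V_CE(sat) = 0.2 V — impossible in the active region.
So the transistor is saturated. With V_CE = 0.2 V, I_C = (V_CC − 0.2)/R_C = 10.8/10 = 1.08 mA.
Check: β·I_B = 9.26 mA > I_C = 1.08 mA, confirming saturation.

saturation; I_C ≈ 1.1 mA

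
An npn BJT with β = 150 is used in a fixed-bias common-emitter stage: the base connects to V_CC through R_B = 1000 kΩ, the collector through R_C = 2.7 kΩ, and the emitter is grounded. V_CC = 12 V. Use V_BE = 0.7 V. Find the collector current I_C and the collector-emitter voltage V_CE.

I_C ≈ 1.7 mA, V_CE ≈ 7.4 V

Base loop: V_CC = I_B·R_B + V_BE, so I_B = (12 − 0.7)/1000 kΩ = 0.0113 mA.
In the active region I_C = β·I_B = 150 × 0.0113 = 1.7 mA.
Collector loop: V_CE = V_CC − I_C·R_C = 12 − 1.7×2.7 = 7.42 V.
Since V_CE = 7.42 V > V_CE(sat) ≈ 0.2 V, the transistor is in the active region as assumed.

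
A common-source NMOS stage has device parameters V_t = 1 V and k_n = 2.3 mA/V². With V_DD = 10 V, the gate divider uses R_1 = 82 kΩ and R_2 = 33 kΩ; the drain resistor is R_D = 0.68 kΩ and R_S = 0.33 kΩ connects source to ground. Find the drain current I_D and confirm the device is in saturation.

V_G = V_DD·R_2/(R_1+R_2) = 10×33/115 = 2.87 V.
Assume saturation: I_D = (k_n/2)(V_GS − V_t)² with V_GS = V_G − I_D·R_S = 2.87 − 0.33·I_D.
Substituting gives 0.125·I_D² − 2.42·I_D + 4.02 = 0, with roots I_D = 1.84 or 17.5 mA.
The root I_D = 17.5 mA gives V_GS = -2.9 V ≤ V_t, so take I_D = 1.84 mA.
Then V_GS = 2.26 V and V_DS = V_DD − I_D(R_D+R_S) = 10 − 1.84×1.01 = 8.15 V.
Saturation requires V_DS ≥ V_GS − V_t = 1.26 V; 8.15 ≥ 1.26 ✓.

I_D ≈ 1.8 mA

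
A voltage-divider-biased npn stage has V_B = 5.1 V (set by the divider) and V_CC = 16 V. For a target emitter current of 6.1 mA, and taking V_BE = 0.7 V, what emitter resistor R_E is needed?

R_E ≈ 0.72 kΩ

V_E = V_B − V_BE = 5.1 − 0.7 = 4.4 V.
R_E = V_E / I_E = 4.4 / 6.1 = 0.721 kΩ.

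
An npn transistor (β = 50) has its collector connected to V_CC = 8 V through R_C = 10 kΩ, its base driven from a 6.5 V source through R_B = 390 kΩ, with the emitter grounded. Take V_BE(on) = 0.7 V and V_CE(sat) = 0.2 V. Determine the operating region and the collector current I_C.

active; I_C ≈ 0.74 mA

Assume active. Base-emitter loop: I_B = (V_BB − V_BE)/R_B = (6.5 − 0.7)/390 = 0.0149 mA.
I_C = β·I_B = 50×0.0149 = 0.744 mA.
V_CE = V_CC − I_C·R_C = 8 − 0.744×10 = 0.564 V > V_CE(sat), so the active-region assumption holds.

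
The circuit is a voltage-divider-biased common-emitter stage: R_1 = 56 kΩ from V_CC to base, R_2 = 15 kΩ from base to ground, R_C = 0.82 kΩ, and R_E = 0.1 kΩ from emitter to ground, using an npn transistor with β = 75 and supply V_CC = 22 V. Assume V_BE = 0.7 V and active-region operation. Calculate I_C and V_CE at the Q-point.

Thevenize the base divider: V_Th = V_CC·R_2/(R_1+R_2) = 22×15/71 = 4.65 V, R_Th = R_1‖R_2 = 11.8 kΩ.
Base-emitter loop: V_Th = I_B·R_Th + V_BE + (β+1)I_B·R_E, so I_B = (4.65 − 0.7) / (11.8 + 76×0.1) = 0.203 mA.
I_C = β·I_B = 75×0.203 = 15.2 mA, and I_E = (β+1)I_B = 15.4 mA.
V_CE = V_CC − I_C·R_C − I_E·R_E = 22 − 15.2×0.82 − 15.4×0.1 = 7.96 V.
V_CE = 7.96 V > 0.2 V confirms active-region operation.

I_C ≈ 15 mA, V_CE ≈ 8 V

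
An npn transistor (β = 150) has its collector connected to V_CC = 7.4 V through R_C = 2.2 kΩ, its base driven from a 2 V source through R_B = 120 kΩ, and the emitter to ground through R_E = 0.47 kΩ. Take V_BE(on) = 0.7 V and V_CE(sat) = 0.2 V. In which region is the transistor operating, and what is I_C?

active; I_C ≈ 1 mA

Assume active. Base-emitter loop: I_B = (V_BB − V_BE)/(R_B + (β+1)R_E) = (2 − 0.7)/(120 + 151×0.47) = 0.00681 mA.
I_C = β·I_B = 150×0.00681 = 1.02 mA.
V_CE = V_CC − I_C·R_C − I_E·R_E = 7.4 − 1.02×2.2 − 1.03×0.47 = 4.67 V > V_CE(sat), so the active-region assumption holds.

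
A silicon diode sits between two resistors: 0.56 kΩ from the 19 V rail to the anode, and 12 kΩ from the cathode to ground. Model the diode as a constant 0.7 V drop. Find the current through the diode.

I ≈ 1.5 mA

The two resistors are in series with the diode, so KVL gives 19 = I·0.56 + 0.7 + I·12.
I = (19 − 0.7) / (0.56 + 12) kΩ = 18.3 / 12.6 = 1.46 mA.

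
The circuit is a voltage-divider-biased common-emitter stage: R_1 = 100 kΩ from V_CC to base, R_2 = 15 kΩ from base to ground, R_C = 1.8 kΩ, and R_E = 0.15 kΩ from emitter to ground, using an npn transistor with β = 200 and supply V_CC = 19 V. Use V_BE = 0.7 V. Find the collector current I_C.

I_C ≈ 8.2 mA

Thevenize the base divider: V_Th = V_CC·R_2/(R_1+R_2) = 19×15/115 = 2.48 V, R_Th = R_1‖R_2 = 13 kΩ.
Base-emitter loop: V_Th = I_B·R_Th + V_BE + (β+1)I_B·R_E, so I_B = (2.48 − 0.7) / (13 + 201×0.15) = 0.0412 mA.
I_C = β·I_B = 200×0.0412 = 8.23 mA, and I_E = (β+1)I_B = 8.28 mA.
V_CE = V_CC − I_C·R_C − I_E·R_E = 19 − 8.23×1.8 − 8.28×0.15 = 2.94 V.
V_CE = 2.94 V > 0.2 V confirms active-region operation.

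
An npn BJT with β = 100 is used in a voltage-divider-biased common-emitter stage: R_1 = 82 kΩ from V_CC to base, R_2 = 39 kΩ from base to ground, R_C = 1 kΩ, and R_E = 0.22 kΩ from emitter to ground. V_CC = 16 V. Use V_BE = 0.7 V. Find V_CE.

Thevenize the base divider: V_Th = V_CC·R_2/(R_1+R_2) = 16×39/121 = 5.16 V, R_Th = R_1‖R_2 = 26.4 kΩ.
Base-emitter loop: V_Th = I_B·R_Th + V_BE + (β+1)I_B·R_E, so I_B = (5.16 − 0.7) / (26.4 + 101×0.22) = 0.0916 mA.
I_C = β·I_B = 100×0.0916 = 9.16 mA, and I_E = (β+1)I_B = 9.25 mA.
V_CE = V_CC − I_C·R_C − I_E·R_E = 16 − 9.16×1 − 9.25×0.22 = 4.8 V.
V_CE = 4.8 V > 0.2 V confirms active-region operation.

V_CE ≈ 4.8 V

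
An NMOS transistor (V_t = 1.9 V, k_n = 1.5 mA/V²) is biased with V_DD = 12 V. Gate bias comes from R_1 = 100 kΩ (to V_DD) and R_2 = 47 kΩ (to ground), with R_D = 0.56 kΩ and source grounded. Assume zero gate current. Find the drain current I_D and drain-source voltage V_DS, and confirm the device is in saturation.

I_D ≈ 2.8 mA, V_DS ≈ 10 V

V_G = V_DD·R_2/(R_1+R_2) = 12×47/147 = 3.84 V. With the source grounded, V_GS = V_G = 3.84 V.
Assume saturation: I_D = (k_n/2)(V_GS − V_t)² = (1.5/2)×(3.84 − 1.9)² = 0.75×1.94² = 2.81 mA.
V_DS = V_DD − I_D·R_D = 12 − 2.81×0.56 = 10.4 V.
Saturation requires V_DS ≥ V_GS − V_t = 1.94 V; 10.4 ≥ 1.94 ✓.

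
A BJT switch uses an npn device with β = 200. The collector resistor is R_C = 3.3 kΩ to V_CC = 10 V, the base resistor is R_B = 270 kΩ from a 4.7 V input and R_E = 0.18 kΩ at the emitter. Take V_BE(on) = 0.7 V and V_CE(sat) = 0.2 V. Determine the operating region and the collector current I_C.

active; I_C ≈ 2.6 mA

Assume active. Base-emitter loop: I_B = (V_BB − V_BE)/(R_B + (β+1)R_E) = (4.7 − 0.7)/(270 + 201×0.18) = 0.0131 mA.
I_C = β·I_B = 200×0.0131 = 2.61 mA.
V_CE = V_CC − I_C·R_C − I_E·R_E = 10 − 2.61×3.3 − 2.63×0.18 = 0.905 V > V_CE(sat), so the active-region assumption holds.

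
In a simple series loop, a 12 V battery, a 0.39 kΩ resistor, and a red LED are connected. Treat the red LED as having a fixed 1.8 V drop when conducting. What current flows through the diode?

KVL around the loop: 12 = V_D + I·R = 1.8 + I × 0.39 kΩ.
So I = (12 − 1.8) / 0.39 kΩ = 10.2 / 0.39 = 26.2 mA.

I ≈ 26 mA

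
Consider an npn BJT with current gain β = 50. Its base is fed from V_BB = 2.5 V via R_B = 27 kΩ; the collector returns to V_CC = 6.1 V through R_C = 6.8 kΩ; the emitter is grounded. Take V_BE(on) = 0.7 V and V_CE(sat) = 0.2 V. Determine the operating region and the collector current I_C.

Assume active: I_B = (2.5 − 0.7)/27 = 0.0667 mA, giving I_C = β·I_B = 3.33 mA.
But then V_CE = 6.1 − 3.33×6.8 = -16.6 V < V_CE(sat) = 0.2 V — impossible in the active region.
So the transistor is saturated. With V_CE = 0.2 V, I_C = (V_CC − 0.2)/R_C = 5.9/6.8 = 0.868 mA.
Check: β·I_B = 3.33 mA > I_C = 0.868 mA, confirming saturation.

saturation; I_C ≈ 0.87 mA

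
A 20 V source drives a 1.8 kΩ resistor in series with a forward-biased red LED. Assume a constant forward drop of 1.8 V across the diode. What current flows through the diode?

I ≈ 10 mA

KVL around the loop: 20 = V_D + I·R = 1.8 + I × 1.8 kΩ.
So I = (20 − 1.8) / 1.8 kΩ = 18.2 / 1.8 = 10.1 mA.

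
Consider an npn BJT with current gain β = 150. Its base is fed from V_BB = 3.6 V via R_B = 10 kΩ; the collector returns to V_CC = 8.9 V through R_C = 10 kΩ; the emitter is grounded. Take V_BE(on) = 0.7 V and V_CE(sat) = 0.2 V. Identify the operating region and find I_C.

Assume active: I_B = (3.6 − 0.7)/10 = 0.29 mA, giving I_C = β·I_B = 43.5 mA.
But then V_CE = 8.9 − 43.5×10 = -426 V < V_CE(sat) = 0.2 V — impossible in the active region.
So the transistor is saturated. With V_CE = 0.2 V, I_C = (V_CC − 0.2)/R_C = 8.7/10 = 0.87 mA.
Check: β·I_B = 43.5 mA > I_C = 0.87 mA, confirming saturation.

saturation; I_C ≈ 0.87 mA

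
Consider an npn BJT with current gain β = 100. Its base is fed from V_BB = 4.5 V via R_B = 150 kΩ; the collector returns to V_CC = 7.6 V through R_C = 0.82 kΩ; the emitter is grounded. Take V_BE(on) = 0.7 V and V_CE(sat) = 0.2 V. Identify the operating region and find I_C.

active; I_C ≈ 2.5 mA

Assume active. Base-emitter loop: I_B = (V_BB − V_BE)/R_B = (4.5 − 0.7)/150 = 0.0253 mA.
I_C = β·I_B = 100×0.0253 = 2.53 mA.
V_CE = V_CC − I_C·R_C = 7.6 − 2.53×0.82 = 5.52 V > V_CE(sat), so the active-region assumption holds.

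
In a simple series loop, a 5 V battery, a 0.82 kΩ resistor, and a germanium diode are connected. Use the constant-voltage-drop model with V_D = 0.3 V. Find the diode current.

I ≈ 5.7 mA

KVL around the loop: 5 = V_D + I·R = 0.3 + I × 0.82 kΩ.
So I = (5 − 0.3) / 0.82 kΩ = 4.7 / 0.82 = 5.73 mA.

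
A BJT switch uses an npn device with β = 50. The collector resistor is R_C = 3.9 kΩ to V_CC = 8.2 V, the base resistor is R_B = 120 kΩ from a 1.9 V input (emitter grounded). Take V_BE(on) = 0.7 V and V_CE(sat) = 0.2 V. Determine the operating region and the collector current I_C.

Assume active. Base-emitter loop: I_B = (V_BB − V_BE)/R_B = (1.9 − 0.7)/120 = 0.01 mA.
I_C = β·I_B = 50×0.01 = 0.5 mA.
V_CE = V_CC − I_C·R_C = 8.2 − 0.5×3.9 = 6.25 V > V_CE(sat), so the active-region assumption holds.

active; I_C ≈ 0.5 mA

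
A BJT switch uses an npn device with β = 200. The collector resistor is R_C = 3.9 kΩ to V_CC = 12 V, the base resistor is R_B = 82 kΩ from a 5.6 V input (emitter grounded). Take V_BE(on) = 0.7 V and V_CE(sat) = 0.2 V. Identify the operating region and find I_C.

Assume active: I_B = (5.6 − 0.7)/82 = 0.0598 mA, giving I_C = β·I_B = 12 mA.
But then V_CE = 12 − 12×3.9 = -34.6 V < V_CE(sat) = 0.2 V — impossible in the active region.
So the transistor is saturated. With V_CE = 0.2 V, I_C = (V_CC − 0.2)/R_C = 11.8/3.9 = 3.03 mA.
Check: β·I_B = 12 mA > I_C = 3.03 mA, confirming saturation.

saturation; I_C ≈ 3 mA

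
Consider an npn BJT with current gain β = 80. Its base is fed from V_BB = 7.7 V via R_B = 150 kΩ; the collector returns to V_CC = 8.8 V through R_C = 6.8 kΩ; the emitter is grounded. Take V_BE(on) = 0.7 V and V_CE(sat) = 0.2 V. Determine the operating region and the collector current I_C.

Assume active: I_B = (7.7 − 0.7)/150 = 0.0467 mA, giving I_C = β·I_B = 3.73 mA.
But then V_CE = 8.8 − 3.73×6.8 = -16.6 V < V_CE(sat) = 0.2 V — impossible in the active region.
So the transistor is saturated. With V_CE = 0.2 V, I_C = (V_CC − 0.2)/R_C = 8.6/6.8 = 1.26 mA.
Check: β·I_B = 3.73 mA > I_C = 1.26 mA, confirming saturation.

saturation; I_C ≈ 1.3 mA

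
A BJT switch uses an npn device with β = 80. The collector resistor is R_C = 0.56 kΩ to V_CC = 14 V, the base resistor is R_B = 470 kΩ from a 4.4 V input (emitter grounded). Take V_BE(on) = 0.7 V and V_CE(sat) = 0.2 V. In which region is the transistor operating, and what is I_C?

Assume active. Base-emitter loop: I_B = (V_BB − V_BE)/R_B = (4.4 − 0.7)/470 = 0.00787 mA.
I_C = β·I_B = 80×0.00787 = 0.63 mA.
V_CE = V_CC − I_C·R_C = 14 − 0.63×0.56 = 13.6 V > V_CE(sat), so the active-region assumption holds.

active; I_C ≈ 0.63 mA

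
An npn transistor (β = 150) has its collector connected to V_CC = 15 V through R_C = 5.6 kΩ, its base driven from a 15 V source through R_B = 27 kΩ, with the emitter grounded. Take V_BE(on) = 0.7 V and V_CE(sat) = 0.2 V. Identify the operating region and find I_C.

saturation; I_C ≈ 2.6 mA

Assume active: I_B = (15 − 0.7)/27 = 0.53 mA, giving I_C = β·I_B = 79.4 mA.
But then V_CE = 15 − 79.4×5.6 = -430 V < V_CE(sat) = 0.2 V — impossible in the active region.
So the transistor is saturated. With V_CE = 0.2 V, I_C = (V_CC − 0.2)/R_C = 14.8/5.6 = 2.64 mA.
Check: β·I_B = 79.4 mA > I_C = 2.64 mA, confirming saturation.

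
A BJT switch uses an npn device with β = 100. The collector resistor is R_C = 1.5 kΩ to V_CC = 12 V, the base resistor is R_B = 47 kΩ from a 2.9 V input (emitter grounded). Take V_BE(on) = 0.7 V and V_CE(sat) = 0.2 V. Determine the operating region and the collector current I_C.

active; I_C ≈ 4.7 mA

Assume active. Base-emitter loop: I_B = (V_BB − V_BE)/R_B = (2.9 − 0.7)/47 = 0.0468 mA.
I_C = β·I_B = 100×0.0468 = 4.68 mA.
V_CE = V_CC − I_C·R_C = 12 − 4.68×1.5 = 4.98 V > V_CE(sat), so the active-region assumption holds.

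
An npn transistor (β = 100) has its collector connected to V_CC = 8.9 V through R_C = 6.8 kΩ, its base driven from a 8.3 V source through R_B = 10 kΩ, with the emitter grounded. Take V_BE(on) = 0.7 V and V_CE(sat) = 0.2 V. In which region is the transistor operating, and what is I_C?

Assume active: I_B = (8.3 − 0.7)/10 = 0.76 mA, giving I_C = β·I_B = 76 mA.
But then V_CE = 8.9 − 76×6.8 = -508 V < V_CE(sat) = 0.2 V — impossible in the active region.
So the transistor is saturated. With V_CE = 0.2 V, I_C = (V_CC − 0.2)/R_C = 8.7/6.8 = 1.28 mA.
Check: β·I_B = 76 mA > I_C = 1.28 mA, confirming saturation.

saturation; I_C ≈ 1.3 mA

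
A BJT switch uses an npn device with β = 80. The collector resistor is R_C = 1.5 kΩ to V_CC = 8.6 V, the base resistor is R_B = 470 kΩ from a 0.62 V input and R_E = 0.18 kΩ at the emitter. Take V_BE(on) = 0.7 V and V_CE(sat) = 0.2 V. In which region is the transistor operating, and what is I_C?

cutoff; I_C ≈ 0

V_BB = 0.62 V ≤ V_BE(on) = 0.7 V, so the base-emitter junction is not forward biased.
The transistor is in cutoff: I_B = I_C = 0.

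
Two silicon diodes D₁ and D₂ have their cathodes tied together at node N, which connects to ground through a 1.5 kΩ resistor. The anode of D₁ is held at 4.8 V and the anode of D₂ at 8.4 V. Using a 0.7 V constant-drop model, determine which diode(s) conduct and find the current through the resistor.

Only D₂ conducts; I_R ≈ 5.1 mA

Assume both conduct. Then node N would need to be at both 4.8−0.7 = 4.1 V and 8.4−0.7 = 7.7 V, which is impossible.
Assume only D₂ conducts: V_N = 8.4 − 0.7 = 7.7 V, so I_R = 7.7/1.5 = 5.13 mA.
Check D₁: its anode-to-cathode voltage is 4.8 − 7.7 = -2.9 V < 0.7 V, so it is off. The assumption is consistent.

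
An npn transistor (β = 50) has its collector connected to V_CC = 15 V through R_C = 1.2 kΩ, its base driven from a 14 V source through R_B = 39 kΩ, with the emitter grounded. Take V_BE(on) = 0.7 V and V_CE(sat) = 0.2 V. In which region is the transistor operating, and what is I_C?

Assume active: I_B = (14 − 0.7)/39 = 0.341 mA, giving I_C = β·I_B = 17.1 mA.
But then V_CE = 15 − 17.1×1.2 = -5.46 V < V_CE(sat) = 0.2 V — impossible in the active region.
So the transistor is saturated. With V_CE = 0.2 V, I_C = (V_CC − 0.2)/R_C = 14.8/1.2 = 12.3 mA.
Check: β·I_B = 17.1 mA > I_C = 12.3 mA, confirming saturation.

saturation; I_C ≈ 12 mA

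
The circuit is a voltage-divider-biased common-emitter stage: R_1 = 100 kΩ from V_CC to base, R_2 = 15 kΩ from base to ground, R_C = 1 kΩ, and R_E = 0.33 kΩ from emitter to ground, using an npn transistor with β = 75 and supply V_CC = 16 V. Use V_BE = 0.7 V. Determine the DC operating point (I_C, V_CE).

I_C ≈ 2.7 mA, V_CE ≈ 12 V

Thevenize the base divider: V_Th = V_CC·R_2/(R_1+R_2) = 16×15/115 = 2.09 V, R_Th = R_1‖R_2 = 13 kΩ.
Base-emitter loop: V_Th = I_B·R_Th + V_BE + (β+1)I_B·R_E, so I_B = (2.09 − 0.7) / (13 + 76×0.33) = 0.0364 mA.
I_C = β·I_B = 75×0.0364 = 2.73 mA, and I_E = (β+1)I_B = 2.76 mA.
V_CE = V_CC − I_C·R_C − I_E·R_E = 16 − 2.73×1 − 2.76×0.33 = 12.4 V.
V_CE = 12.4 V > 0.2 V confirms active-region operation.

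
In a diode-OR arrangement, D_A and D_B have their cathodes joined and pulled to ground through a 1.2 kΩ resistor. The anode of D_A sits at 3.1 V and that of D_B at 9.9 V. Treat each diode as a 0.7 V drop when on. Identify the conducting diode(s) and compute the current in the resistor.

Only D_B conducts; I_R ≈ 7.7 mA

Assume both conduct. Then node N would need to be at both 3.1−0.7 = 2.4 V and 9.9−0.7 = 9.2 V, which is impossible.
Assume only D_B conducts: V_N = 9.9 − 0.7 = 9.2 V, so I_R = 9.2/1.2 = 7.67 mA.
Check D_A: its anode-to-cathode voltage is 3.1 − 9.2 = -6.1 V < 0.7 V, so it is off. The assumption is consistent.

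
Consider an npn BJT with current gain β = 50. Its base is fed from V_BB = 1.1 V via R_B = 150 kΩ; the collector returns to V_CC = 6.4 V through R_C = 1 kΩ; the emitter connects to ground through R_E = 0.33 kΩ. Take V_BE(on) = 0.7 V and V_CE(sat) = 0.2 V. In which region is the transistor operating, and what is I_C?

Assume active. Base-emitter loop: I_B = (V_BB − V_BE)/(R_B + (β+1)R_E) = (1.1 − 0.7)/(150 + 51×0.33) = 0.0024 mA.
I_C = β·I_B = 50×0.0024 = 0.12 mA.
V_CE = V_CC − I_C·R_C − I_E·R_E = 6.4 − 0.12×1 − 0.122×0.33 = 6.24 V > V_CE(sat), so the active-region assumption holds.

active; I_C ≈ 0.12 mA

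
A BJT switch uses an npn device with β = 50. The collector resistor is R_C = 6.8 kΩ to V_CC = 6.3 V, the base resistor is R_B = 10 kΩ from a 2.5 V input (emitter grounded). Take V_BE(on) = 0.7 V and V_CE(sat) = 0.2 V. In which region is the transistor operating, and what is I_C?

Assume active: I_B = (2.5 − 0.7)/10 = 0.18 mA, giving I_C = β·I_B = 9 mA.
But then V_CE = 6.3 − 9×6.8 = -54.9 V < V_CE(sat) = 0.2 V — impossible in the active region.
So the transistor is saturated. With V_CE = 0.2 V, I_C = (V_CC − 0.2)/R_C = 6.1/6.8 = 0.897 mA.
Check: β·I_B = 9 mA > I_C = 0.897 mA, confirming saturation.

saturation; I_C ≈ 0.9 mA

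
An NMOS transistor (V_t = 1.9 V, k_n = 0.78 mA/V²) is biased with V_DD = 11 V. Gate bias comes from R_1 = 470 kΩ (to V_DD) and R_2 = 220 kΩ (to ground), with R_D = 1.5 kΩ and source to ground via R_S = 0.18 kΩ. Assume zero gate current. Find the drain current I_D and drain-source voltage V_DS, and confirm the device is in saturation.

I_D ≈ 0.83 mA, V_DS ≈ 9.6 V

V_G = V_DD·R_2/(R_1+R_2) = 11×220/690 = 3.51 V.
Assume saturation: I_D = (k_n/2)(V_GS − V_t)² with V_GS = V_G − I_D·R_S = 3.51 − 0.18·I_D.
Substituting gives 0.0126·I_D² − 1.23·I_D + 1.01 = 0, with roots I_D = 0.829 or 96.2 mA.
The root I_D = 96.2 mA gives V_GS = -13.8 V ≤ V_t, so take I_D = 0.829 mA.
Then V_GS = 3.36 V and V_DS = V_DD − I_D(R_D+R_S) = 11 − 0.829×1.68 = 9.61 V.
Saturation requires V_DS ≥ V_GS − V_t = 1.46 V; 9.61 ≥ 1.46 ✓.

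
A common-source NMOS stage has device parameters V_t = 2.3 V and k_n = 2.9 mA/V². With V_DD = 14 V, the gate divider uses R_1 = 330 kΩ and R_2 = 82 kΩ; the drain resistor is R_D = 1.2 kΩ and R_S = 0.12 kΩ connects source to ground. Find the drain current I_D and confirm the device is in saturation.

V_G = V_DD·R_2/(R_1+R_2) = 14×82/412 = 2.79 V.
Assume saturation: I_D = (k_n/2)(V_GS − V_t)² with V_GS = V_G − I_D·R_S = 2.79 − 0.12·I_D.
Substituting gives 0.0209·I_D² − 1.17·I_D + 0.343 = 0, with roots I_D = 0.295 or 55.7 mA.
The root I_D = 55.7 mA gives V_GS = -3.9 V ≤ V_t, so take I_D = 0.295 mA.
Then V_GS = 2.75 V and V_DS = V_DD − I_D(R_D+R_S) = 14 − 0.295×1.32 = 13.6 V.
Saturation requires V_DS ≥ V_GS − V_t = 0.451 V; 13.6 ≥ 0.451 ✓.

I_D ≈ 0.29 mA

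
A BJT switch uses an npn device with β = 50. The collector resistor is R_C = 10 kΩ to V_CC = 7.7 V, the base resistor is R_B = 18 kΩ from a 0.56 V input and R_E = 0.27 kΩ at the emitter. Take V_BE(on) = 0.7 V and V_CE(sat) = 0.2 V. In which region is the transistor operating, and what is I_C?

V_BB = 0.56 V ≤ V_BE(on) = 0.7 V, so the base-emitter junction is not forward biased.
The transistor is in cutoff: I_B = I_C = 0.

cutoff; I_C ≈ 0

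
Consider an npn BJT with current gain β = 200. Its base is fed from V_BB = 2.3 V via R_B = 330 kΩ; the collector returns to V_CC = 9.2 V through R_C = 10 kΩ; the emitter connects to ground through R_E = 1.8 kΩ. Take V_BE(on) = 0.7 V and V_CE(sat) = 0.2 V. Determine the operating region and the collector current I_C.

Assume active. Base-emitter loop: I_B = (V_BB − V_BE)/(R_B + (β+1)R_E) = (2.3 − 0.7)/(330 + 201×1.8) = 0.00231 mA.
I_C = β·I_B = 200×0.00231 = 0.463 mA.
V_CE = V_CC − I_C·R_C − I_E·R_E = 9.2 − 0.463×10 − 0.465×1.8 = 3.74 V > V_CE(sat), so the active-region assumption holds.

active; I_C ≈ 0.46 mA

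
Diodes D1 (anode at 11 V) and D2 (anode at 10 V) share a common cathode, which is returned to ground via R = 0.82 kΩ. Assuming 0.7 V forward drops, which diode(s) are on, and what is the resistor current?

Only D1 conducts; I_R ≈ 13 mA

Assume both conduct. Then node N would need to be at both 11−0.7 = 10.3 V and 10−0.7 = 9.3 V, which is impossible.
Assume only D1 conducts: V_N = 11 − 0.7 = 10.3 V, so I_R = 10.3/0.82 = 12.6 mA.
Check D2: its anode-to-cathode voltage is 10 − 10.3 = -0.3 V < 0.7 V, so it is off. The assumption is consistent.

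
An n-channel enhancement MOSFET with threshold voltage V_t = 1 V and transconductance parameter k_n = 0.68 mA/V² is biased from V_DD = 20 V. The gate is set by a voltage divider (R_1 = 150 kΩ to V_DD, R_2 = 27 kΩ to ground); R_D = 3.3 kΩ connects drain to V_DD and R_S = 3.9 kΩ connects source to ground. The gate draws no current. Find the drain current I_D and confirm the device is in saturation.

V_G = V_DD·R_2/(R_1+R_2) = 20×27/177 = 3.05 V.
Assume saturation: I_D = (k_n/2)(V_GS − V_t)² with V_GS = V_G − I_D·R_S = 3.05 − 3.9·I_D.
Substituting gives 5.17·I_D² − 6.44·I_D + 1.43 = 0, with roots I_D = 0.289 or 0.956 mA.
The root I_D = 0.956 mA gives V_GS = -0.677 V ≤ V_t, so take I_D = 0.289 mA.
Then V_GS = 1.92 V and V_DS = V_DD − I_D(R_D+R_S) = 20 − 0.289×7.2 = 17.9 V.
Saturation requires V_DS ≥ V_GS − V_t = 0.922 V; 17.9 ≥ 0.922 ✓.

I_D ≈ 0.29 mA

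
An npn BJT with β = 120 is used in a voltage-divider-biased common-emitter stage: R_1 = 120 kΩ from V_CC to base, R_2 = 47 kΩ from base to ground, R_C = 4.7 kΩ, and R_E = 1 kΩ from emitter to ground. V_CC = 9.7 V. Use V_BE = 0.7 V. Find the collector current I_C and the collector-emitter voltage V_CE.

Thevenize the base divider: V_Th = V_CC·R_2/(R_1+R_2) = 9.7×47/167 = 2.73 V, R_Th = R_1‖R_2 = 33.8 kΩ.
Base-emitter loop: V_Th = I_B·R_Th + V_BE + (β+1)I_B·R_E, so I_B = (2.73 − 0.7) / (33.8 + 121×1) = 0.0131 mA.
I_C = β·I_B = 120×0.0131 = 1.57 mA, and I_E = (β+1)I_B = 1.59 mA.
V_CE = V_CC − I_C·R_C − I_E·R_E = 9.7 − 1.57×4.7 − 1.59×1 = 0.716 V.
V_CE = 0.716 V > 0.2 V confirms active-region operation.

I_C ≈ 1.6 mA, V_CE ≈ 0.72 V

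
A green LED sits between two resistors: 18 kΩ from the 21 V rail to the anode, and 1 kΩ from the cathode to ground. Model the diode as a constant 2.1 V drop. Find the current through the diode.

I ≈ 0.99 mA

The two resistors are in series with the diode, so KVL gives 21 = I·18 + 2.1 + I·1.
I = (21 − 2.1) / (18 + 1) kΩ = 18.9 / 19 = 0.995 mA.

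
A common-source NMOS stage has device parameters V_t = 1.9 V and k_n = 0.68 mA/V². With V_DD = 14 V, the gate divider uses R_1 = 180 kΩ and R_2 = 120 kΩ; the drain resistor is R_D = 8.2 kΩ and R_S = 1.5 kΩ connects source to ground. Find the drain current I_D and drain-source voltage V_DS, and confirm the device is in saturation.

V_G = V_DD·R_2/(R_1+R_2) = 14×120/300 = 5.6 V.
Assume saturation: I_D = (k_n/2)(V_GS − V_t)² with V_GS = V_G − I_D·R_S = 5.6 − 1.5·I_D.
Substituting gives 0.765·I_D² − 4.77·I_D + 4.65 = 0, with roots I_D = 1.21 or 5.03 mA.
The root I_D = 5.03 mA gives V_GS = -1.95 V ≤ V_t, so take I_D = 1.21 mA.
Then V_GS = 3.79 V and V_DS = V_DD − I_D(R_D+R_S) = 14 − 1.21×9.7 = 2.27 V.
Saturation requires V_DS ≥ V_GS − V_t = 1.89 V; 2.27 ≥ 1.89 ✓.

I_D ≈ 1.2 mA, V_DS ≈ 2.3 V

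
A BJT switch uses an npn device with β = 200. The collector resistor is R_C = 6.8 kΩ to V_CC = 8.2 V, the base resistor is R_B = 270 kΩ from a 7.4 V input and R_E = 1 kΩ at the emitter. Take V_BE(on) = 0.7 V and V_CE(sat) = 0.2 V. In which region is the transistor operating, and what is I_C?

saturation; I_C ≈ 1 mA

Assume active: I_B = (7.4 − 0.7)/(270 + 201×1) = 0.0142 mA, I_C = β·I_B = 2.85 mA.
Then V_CE = 8.2 − 2.85×6.8 − 2.86×1 = -14 V < 0.2 V — the active assumption fails.
Re-solve with V_CE = 0.2 V. KCL at the emitter: V_E/R_E = (V_BB−0.7−V_E)/R_B + (V_CC−0.2−V_E)/R_C, giving V_E = 1.04 V.
I_C = (V_CC − 0.2 − V_E)/R_C = (8 − 1.04)/6.8 = 1.02 mA.
Check: I_B = (6.7 − 1.04)/270 = 0.0209 mA, and β·I_B = 4.19 mA > I_C, confirming saturation.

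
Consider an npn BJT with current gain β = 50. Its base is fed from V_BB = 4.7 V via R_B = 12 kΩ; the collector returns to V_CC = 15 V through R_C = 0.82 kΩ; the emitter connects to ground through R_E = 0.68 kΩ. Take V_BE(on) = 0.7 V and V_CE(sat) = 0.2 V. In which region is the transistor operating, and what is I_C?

active; I_C ≈ 4.3 mA

Assume active. Base-emitter loop: I_B = (V_BB − V_BE)/(R_B + (β+1)R_E) = (4.7 − 0.7)/(12 + 51×0.68) = 0.0857 mA.
I_C = β·I_B = 50×0.0857 = 4.28 mA.
V_CE = V_CC − I_C·R_C − I_E·R_E = 15 − 4.28×0.82 − 4.37×0.68 = 8.51 V > V_CE(sat), so the active-region assumption holds.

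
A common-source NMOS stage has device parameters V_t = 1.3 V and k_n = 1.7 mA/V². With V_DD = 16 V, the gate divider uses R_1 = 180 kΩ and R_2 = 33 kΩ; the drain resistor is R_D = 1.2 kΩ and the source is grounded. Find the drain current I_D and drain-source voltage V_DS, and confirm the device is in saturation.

V_G = V_DD·R_2/(R_1+R_2) = 16×33/213 = 2.48 V. With the source grounded, V_GS = V_G = 2.48 V.
Assume saturation: I_D = (k_n/2)(V_GS − V_t)² = (1.7/2)×(2.48 − 1.3)² = 0.85×1.18² = 1.18 mA.
V_DS = V_DD − I_D·R_D = 16 − 1.18×1.2 = 14.6 V.
Saturation requires V_DS ≥ V_GS − V_t = 1.18 V; 14.6 ≥ 1.18 ✓.

I_D ≈ 1.2 mA, V_DS ≈ 15 V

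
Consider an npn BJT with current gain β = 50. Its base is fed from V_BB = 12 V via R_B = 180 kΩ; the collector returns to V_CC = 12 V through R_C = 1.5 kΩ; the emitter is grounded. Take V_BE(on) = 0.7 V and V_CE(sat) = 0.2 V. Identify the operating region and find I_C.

Assume active. Base-emitter loop: I_B = (V_BB − V_BE)/R_B = (12 − 0.7)/180 = 0.0628 mA.
I_C = β·I_B = 50×0.0628 = 3.14 mA.
V_CE = V_CC − I_C·R_C = 12 − 3.14×1.5 = 7.29 V > V_CE(sat), so the active-region assumption holds.

active; I_C ≈ 3.1 mA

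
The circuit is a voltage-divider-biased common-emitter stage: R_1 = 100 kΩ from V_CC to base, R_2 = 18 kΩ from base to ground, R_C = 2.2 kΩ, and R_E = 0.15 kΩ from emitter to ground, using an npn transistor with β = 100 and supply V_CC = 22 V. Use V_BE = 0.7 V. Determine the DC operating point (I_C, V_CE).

Thevenize the base divider: V_Th = V_CC·R_2/(R_1+R_2) = 22×18/118 = 3.36 V, R_Th = R_1‖R_2 = 15.3 kΩ.
Base-emitter loop: V_Th = I_B·R_Th + V_BE + (β+1)I_B·R_E, so I_B = (3.36 − 0.7) / (15.3 + 101×0.15) = 0.0874 mA.
I_C = β·I_B = 100×0.0874 = 8.74 mA, and I_E = (β+1)I_B = 8.82 mA.
V_CE = V_CC − I_C·R_C − I_E·R_E = 22 − 8.74×2.2 − 8.82×0.15 = 1.46 V.
V_CE = 1.46 V > 0.2 V confirms active-region operation.

I_C ≈ 8.7 mA, V_CE ≈ 1.5 V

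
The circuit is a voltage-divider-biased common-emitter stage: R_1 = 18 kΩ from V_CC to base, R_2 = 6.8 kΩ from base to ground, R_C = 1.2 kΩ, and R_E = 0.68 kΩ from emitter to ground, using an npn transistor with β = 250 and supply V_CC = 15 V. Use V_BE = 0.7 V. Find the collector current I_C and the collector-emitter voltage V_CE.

I_C ≈ 4.9 mA, V_CE ≈ 5.9 V

Thevenize the base divider: V_Th = V_CC·R_2/(R_1+R_2) = 15×6.8/24.8 = 4.11 V, R_Th = R_1‖R_2 = 4.94 kΩ.
Base-emitter loop: V_Th = I_B·R_Th + V_BE + (β+1)I_B·R_E, so I_B = (4.11 − 0.7) / (4.94 + 251×0.68) = 0.0194 mA.
I_C = β·I_B = 250×0.0194 = 4.86 mA, and I_E = (β+1)I_B = 4.88 mA.
V_CE = V_CC − I_C·R_C − I_E·R_E = 15 − 4.86×1.2 − 4.88×0.68 = 5.85 V.
V_CE = 5.85 V > 0.2 V confirms active-region operation.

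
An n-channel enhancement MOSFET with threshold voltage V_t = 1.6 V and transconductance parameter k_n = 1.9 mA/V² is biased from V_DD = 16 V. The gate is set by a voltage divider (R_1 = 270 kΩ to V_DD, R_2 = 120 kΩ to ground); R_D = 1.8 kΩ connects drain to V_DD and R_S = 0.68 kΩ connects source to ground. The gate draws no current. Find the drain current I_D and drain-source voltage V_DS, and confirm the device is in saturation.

I_D ≈ 2.5 mA, V_DS ≈ 9.8 V

V_G = V_DD·R_2/(R_1+R_2) = 16×120/390 = 4.92 V.
Assume saturation: I_D = (k_n/2)(V_GS − V_t)² with V_GS = V_G − I_D·R_S = 4.92 − 0.68·I_D.
Substituting gives 0.439·I_D² − 5.29·I_D + 10.5 = 0, with roots I_D = 2.5 or 9.55 mA.
The root I_D = 9.55 mA gives V_GS = -1.57 V ≤ V_t, so take I_D = 2.5 mA.
Then V_GS = 3.22 V and V_DS = V_DD − I_D(R_D+R_S) = 16 − 2.5×2.48 = 9.8 V.
Saturation requires V_DS ≥ V_GS − V_t = 1.62 V; 9.8 ≥ 1.62 ✓.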